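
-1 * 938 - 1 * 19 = -957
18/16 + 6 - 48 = -327/8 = -40.88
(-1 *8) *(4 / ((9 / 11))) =-352 / 9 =-39.11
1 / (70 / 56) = 0.80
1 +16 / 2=9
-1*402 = -402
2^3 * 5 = 40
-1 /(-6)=0.17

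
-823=-823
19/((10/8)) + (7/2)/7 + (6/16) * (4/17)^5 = 222921389/14198570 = 15.70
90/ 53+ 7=461/ 53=8.70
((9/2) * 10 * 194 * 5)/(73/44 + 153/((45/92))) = 9603000/69181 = 138.81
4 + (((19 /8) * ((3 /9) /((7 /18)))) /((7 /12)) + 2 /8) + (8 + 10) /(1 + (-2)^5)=43499 /6076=7.16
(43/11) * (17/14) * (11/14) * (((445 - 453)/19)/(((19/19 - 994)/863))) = 1261706/924483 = 1.36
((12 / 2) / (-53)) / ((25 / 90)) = -108 / 265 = -0.41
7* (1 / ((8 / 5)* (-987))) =-0.00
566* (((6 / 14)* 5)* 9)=76410 / 7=10915.71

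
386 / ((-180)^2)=193 / 16200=0.01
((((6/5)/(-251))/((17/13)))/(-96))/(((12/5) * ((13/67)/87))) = 1943/273088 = 0.01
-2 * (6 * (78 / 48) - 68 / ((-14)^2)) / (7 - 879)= 1843 / 85456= 0.02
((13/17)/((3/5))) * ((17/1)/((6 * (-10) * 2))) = -13/72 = -0.18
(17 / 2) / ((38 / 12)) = 51 / 19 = 2.68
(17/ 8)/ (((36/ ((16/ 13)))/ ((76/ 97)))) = 0.06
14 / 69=0.20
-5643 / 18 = -313.50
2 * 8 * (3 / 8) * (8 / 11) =48 / 11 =4.36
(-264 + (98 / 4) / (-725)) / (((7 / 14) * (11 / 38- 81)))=14548262 / 2223575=6.54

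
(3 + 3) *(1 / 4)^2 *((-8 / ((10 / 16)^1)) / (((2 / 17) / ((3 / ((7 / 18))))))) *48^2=-25380864 / 35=-725167.54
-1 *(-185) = 185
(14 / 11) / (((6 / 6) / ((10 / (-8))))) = -35 / 22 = -1.59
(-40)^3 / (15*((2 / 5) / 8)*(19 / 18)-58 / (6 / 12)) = 307200 / 553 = 555.52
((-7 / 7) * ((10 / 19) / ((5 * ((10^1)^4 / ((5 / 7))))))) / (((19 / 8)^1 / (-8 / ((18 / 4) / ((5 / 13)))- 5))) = 1 / 55575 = 0.00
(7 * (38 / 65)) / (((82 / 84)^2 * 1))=469224 / 109265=4.29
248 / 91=2.73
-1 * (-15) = 15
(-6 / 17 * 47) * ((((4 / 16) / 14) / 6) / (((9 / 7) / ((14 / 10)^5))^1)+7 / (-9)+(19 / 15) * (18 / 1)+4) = -1651899929 / 3825000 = -431.87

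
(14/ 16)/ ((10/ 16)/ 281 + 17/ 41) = 80647/ 38421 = 2.10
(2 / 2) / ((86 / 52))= 26 / 43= 0.60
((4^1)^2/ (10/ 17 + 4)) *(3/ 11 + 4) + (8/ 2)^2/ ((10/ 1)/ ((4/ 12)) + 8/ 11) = 86000/ 5577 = 15.42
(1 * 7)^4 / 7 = 343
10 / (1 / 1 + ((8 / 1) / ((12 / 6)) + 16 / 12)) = 30 / 19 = 1.58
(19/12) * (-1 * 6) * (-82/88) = 779/88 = 8.85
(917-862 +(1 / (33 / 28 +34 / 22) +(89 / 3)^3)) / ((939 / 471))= 93057545854 / 7090389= 13124.46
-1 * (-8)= 8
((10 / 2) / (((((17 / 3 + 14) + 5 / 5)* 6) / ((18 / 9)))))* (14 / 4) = 35 / 124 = 0.28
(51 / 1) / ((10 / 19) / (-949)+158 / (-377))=-121.53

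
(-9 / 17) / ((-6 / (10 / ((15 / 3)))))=3 / 17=0.18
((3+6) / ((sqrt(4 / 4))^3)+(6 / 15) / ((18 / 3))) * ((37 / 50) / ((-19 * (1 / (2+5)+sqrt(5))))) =4403 / 434625 - 30821 * sqrt(5) / 434625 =-0.15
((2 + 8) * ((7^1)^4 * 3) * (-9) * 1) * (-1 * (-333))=-215873910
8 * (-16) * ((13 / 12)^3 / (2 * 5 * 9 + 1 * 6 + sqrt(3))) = -140608 / 82917 + 4394 * sqrt(3) / 248751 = -1.67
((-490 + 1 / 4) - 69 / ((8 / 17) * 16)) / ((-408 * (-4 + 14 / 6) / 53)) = -3384633 / 87040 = -38.89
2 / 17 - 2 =-32 / 17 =-1.88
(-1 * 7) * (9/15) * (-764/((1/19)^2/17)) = 98462028/5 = 19692405.60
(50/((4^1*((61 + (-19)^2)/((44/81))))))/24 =275/410184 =0.00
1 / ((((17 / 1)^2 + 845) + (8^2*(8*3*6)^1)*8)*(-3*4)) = -1 / 898344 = -0.00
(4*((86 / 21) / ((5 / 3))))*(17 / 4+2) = 430 / 7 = 61.43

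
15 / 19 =0.79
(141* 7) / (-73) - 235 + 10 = -17412 / 73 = -238.52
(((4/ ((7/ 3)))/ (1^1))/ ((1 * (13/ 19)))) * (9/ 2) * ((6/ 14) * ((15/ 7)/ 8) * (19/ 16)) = 438615/ 285376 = 1.54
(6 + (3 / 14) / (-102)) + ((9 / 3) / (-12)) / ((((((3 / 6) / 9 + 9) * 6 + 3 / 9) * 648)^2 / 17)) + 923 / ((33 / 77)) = 1289996268012569 / 597313253376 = 2159.66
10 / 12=5 / 6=0.83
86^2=7396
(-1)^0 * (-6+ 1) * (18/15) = -6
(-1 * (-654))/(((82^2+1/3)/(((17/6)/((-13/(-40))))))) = 222360/262249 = 0.85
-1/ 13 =-0.08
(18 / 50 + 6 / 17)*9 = 2727 / 425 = 6.42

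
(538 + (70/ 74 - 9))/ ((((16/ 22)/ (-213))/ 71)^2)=67827308812659/ 296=229146313556.28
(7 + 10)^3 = 4913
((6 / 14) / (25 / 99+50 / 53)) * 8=2.87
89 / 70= 1.27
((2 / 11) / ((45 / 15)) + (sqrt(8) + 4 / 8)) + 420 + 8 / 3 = 2 * sqrt(2) + 9311 / 22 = 426.06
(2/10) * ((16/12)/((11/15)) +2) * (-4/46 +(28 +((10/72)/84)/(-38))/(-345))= -6664891/51915600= -0.13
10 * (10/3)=100/3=33.33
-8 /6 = -4 /3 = -1.33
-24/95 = -0.25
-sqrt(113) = -10.63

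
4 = 4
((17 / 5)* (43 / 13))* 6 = 4386 / 65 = 67.48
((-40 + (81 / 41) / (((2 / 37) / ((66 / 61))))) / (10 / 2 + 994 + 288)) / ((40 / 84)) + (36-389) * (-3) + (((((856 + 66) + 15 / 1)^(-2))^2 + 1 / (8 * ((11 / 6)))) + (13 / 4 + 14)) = 4450816902480076776971 / 4135226971520203845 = 1076.32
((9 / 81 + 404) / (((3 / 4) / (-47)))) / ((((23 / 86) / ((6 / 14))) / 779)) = -45807549464 / 1449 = -31613215.64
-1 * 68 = -68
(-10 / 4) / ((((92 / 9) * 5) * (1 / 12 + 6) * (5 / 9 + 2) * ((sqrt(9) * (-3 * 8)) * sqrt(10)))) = 27 * sqrt(10) / 6178720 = 0.00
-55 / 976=-0.06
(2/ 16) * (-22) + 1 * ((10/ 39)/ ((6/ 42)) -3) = -617/ 156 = -3.96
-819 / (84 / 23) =-897 / 4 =-224.25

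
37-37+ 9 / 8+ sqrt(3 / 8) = sqrt(6) / 4+ 9 / 8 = 1.74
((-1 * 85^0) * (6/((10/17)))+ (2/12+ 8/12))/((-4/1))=281/120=2.34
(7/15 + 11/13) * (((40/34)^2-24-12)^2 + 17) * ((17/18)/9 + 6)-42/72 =17131069841603/1758952260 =9739.36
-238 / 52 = -4.58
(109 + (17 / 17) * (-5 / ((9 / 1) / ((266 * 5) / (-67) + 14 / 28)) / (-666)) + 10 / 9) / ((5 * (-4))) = -88427839 / 16063920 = -5.50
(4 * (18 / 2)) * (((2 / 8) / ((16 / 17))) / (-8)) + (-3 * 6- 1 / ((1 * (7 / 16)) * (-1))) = -15151 / 896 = -16.91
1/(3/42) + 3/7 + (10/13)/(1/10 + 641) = 8418343/583401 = 14.43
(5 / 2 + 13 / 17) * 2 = 111 / 17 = 6.53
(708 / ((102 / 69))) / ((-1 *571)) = -8142 / 9707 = -0.84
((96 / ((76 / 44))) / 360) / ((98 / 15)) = 0.02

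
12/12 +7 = 8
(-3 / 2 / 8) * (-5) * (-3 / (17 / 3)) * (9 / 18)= -135 / 544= -0.25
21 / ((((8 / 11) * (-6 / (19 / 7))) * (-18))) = 209 / 288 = 0.73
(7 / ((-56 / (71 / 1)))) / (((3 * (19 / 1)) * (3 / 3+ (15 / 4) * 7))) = -71 / 12426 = -0.01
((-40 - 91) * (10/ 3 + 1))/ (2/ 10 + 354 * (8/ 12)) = -2.40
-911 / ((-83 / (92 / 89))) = 11.35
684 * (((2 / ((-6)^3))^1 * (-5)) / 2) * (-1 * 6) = -95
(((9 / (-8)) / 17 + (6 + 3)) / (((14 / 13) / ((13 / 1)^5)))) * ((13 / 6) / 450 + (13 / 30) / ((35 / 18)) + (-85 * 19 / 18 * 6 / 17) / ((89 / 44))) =-1127346116793273 / 23723840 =-47519546.45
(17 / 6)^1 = 17 / 6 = 2.83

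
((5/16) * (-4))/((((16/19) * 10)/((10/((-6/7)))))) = 665/384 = 1.73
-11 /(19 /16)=-176 /19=-9.26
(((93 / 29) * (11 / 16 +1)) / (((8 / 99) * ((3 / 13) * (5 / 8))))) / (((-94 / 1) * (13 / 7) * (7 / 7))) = -580041 / 218080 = -2.66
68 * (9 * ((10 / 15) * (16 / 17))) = 384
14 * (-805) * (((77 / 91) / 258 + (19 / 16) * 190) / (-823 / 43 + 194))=-17057308415 / 1172964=-14542.06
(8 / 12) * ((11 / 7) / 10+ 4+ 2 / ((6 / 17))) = 2063 / 315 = 6.55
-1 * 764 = -764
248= 248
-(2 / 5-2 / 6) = -1 / 15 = -0.07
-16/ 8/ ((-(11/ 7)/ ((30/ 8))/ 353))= 37065/ 22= 1684.77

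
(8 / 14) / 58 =2 / 203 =0.01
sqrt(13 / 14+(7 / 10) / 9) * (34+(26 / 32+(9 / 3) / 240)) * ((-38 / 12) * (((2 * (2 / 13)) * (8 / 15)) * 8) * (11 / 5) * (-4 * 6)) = 5323648 * sqrt(11095) / 73125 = 7668.44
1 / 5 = 0.20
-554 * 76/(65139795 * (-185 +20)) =42104/10748066175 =0.00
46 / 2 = 23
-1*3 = -3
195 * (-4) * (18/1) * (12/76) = -2216.84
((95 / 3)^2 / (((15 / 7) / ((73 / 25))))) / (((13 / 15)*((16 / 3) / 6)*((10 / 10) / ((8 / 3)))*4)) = 184471 / 156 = 1182.51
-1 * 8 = -8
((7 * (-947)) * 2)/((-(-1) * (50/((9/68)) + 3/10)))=-170460/4861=-35.07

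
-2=-2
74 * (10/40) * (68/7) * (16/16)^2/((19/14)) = 132.42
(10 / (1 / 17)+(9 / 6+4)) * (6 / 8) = 1053 / 8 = 131.62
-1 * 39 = -39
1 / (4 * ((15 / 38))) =19 / 30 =0.63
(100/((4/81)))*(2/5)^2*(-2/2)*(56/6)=-3024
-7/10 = -0.70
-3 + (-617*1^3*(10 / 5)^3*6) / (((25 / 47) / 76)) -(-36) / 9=-105788327 / 25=-4231533.08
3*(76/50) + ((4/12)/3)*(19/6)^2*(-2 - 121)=-357713/2700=-132.49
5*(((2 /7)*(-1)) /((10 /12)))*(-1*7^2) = 84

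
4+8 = 12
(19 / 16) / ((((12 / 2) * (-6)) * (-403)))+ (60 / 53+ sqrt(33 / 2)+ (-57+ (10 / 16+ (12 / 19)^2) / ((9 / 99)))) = -198104548465 / 4441305024+ sqrt(66) / 2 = -40.54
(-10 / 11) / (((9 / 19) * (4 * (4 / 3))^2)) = -95 / 1408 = -0.07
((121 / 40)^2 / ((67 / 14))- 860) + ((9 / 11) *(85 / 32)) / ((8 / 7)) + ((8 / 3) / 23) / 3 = -835923386033 / 976377600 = -856.15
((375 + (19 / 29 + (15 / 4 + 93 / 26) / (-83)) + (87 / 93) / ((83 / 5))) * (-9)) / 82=-13117047885 / 318166888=-41.23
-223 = -223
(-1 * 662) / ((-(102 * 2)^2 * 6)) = 331 / 124848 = 0.00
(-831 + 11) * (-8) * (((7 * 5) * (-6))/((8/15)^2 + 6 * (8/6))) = -38745000/233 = -166287.55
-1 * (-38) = 38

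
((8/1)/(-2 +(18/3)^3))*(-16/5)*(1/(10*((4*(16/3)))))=-3/5350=-0.00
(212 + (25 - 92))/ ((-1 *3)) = -145/ 3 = -48.33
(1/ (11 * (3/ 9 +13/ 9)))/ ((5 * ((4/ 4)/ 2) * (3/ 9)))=0.06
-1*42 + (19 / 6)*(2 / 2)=-233 / 6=-38.83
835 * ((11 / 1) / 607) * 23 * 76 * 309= 4961112420 / 607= 8173167.08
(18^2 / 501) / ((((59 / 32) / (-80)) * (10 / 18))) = -50.51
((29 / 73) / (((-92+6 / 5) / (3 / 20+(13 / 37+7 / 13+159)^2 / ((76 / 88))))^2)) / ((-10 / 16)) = -196413454909138259938642301 / 2907515731639483343080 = -67553.70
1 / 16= 0.06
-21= -21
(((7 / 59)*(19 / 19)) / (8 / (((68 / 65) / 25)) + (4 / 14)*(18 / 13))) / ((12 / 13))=140777 / 209824296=0.00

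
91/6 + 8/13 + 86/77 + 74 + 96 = 1122515/6006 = 186.90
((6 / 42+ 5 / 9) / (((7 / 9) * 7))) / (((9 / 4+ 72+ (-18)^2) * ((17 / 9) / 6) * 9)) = 352 / 3096261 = 0.00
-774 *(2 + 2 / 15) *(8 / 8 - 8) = 57792 / 5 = 11558.40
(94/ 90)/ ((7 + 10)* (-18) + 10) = -47/ 13320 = -0.00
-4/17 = -0.24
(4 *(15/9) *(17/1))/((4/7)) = 595/3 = 198.33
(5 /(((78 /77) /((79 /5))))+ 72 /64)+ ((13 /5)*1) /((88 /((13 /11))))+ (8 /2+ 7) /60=3743603 /47190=79.33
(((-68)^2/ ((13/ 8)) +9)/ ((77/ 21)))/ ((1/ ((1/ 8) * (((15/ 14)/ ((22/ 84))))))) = 5009715/ 12584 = 398.10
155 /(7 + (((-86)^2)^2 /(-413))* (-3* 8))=12803 /262564495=0.00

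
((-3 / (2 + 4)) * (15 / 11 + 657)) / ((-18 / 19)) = 22933 / 66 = 347.47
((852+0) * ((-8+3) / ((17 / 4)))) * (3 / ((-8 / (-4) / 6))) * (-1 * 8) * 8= 9815040 / 17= 577355.29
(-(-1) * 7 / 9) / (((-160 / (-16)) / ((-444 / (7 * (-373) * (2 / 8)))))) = 0.05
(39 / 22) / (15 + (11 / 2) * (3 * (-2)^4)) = 13 / 2046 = 0.01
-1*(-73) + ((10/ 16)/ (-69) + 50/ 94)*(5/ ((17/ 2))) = 16166077/ 220524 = 73.31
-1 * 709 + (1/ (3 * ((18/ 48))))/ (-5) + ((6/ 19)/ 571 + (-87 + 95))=-342318227/ 488205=-701.18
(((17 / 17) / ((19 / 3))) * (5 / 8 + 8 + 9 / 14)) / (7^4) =1557 / 2554664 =0.00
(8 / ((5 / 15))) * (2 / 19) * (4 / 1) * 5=960 / 19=50.53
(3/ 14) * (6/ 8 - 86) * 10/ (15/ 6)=-1023/ 14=-73.07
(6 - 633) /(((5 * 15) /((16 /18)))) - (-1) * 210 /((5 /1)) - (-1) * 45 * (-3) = -22597 /225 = -100.43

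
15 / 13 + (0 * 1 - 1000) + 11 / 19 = -998.27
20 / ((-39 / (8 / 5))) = -32 / 39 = -0.82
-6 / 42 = -1 / 7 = -0.14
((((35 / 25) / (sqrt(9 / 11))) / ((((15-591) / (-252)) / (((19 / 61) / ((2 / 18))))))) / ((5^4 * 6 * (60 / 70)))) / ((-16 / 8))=-6517 * sqrt(11) / 73200000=-0.00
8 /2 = 4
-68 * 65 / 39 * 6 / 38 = -340 / 19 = -17.89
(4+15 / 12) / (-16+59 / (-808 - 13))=-2463 / 7540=-0.33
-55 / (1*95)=-0.58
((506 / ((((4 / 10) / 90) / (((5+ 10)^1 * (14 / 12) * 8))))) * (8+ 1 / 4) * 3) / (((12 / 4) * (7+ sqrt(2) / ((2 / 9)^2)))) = -7363818000 / 6169+ 21302473500 * sqrt(2) / 6169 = 3689808.55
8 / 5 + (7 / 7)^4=13 / 5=2.60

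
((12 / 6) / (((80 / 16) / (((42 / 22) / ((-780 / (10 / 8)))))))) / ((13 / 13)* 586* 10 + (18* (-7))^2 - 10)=-7 / 124272720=-0.00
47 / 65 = 0.72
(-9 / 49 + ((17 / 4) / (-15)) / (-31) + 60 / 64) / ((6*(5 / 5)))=278147 / 2187360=0.13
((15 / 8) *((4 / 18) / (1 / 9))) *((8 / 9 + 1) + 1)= 65 / 6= 10.83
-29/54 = -0.54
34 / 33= 1.03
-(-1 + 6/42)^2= -36/49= -0.73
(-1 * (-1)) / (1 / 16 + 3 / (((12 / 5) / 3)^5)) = 1024 / 9439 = 0.11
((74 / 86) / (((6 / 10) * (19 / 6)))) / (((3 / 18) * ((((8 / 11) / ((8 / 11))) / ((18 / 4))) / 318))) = 3176820 / 817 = 3888.40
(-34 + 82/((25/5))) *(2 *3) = -105.60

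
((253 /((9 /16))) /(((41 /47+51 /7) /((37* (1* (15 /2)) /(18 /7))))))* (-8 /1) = -78394120 /1647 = -47598.13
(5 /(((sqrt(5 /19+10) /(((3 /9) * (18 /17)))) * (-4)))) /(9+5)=-0.01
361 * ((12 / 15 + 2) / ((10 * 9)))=2527 / 225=11.23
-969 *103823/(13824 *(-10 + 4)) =33534829/27648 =1212.92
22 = 22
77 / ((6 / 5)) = 385 / 6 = 64.17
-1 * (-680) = 680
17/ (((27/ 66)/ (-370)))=-138380/ 9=-15375.56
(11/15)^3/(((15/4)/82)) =436568/50625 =8.62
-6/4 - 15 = -33/2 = -16.50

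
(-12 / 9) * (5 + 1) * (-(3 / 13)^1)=1.85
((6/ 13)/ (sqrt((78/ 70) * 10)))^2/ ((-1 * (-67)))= 42/ 147199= 0.00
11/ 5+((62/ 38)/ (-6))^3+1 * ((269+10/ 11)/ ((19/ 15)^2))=13885501319/ 81484920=170.41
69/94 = 0.73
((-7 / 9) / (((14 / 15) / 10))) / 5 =-5 / 3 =-1.67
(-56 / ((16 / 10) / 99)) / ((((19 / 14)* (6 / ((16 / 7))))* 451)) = -1680 / 779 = -2.16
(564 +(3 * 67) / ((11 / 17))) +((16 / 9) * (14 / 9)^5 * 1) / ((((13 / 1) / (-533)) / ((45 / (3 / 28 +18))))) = -255299330257 / 329316273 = -775.24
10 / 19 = 0.53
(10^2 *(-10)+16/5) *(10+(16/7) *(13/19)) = -1095056/95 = -11526.91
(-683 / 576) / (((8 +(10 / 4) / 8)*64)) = -683 / 306432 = -0.00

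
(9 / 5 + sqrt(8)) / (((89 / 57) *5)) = 0.59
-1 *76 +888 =812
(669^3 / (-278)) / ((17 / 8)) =-1197673236 / 2363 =-506844.37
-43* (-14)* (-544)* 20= -6549760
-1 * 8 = -8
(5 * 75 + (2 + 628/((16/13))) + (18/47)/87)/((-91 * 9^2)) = -537479/4465188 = -0.12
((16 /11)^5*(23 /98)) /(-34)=-0.04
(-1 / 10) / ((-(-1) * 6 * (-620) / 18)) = 3 / 6200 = 0.00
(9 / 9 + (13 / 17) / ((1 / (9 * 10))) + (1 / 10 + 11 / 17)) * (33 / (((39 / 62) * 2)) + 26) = 8145963 / 2210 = 3685.96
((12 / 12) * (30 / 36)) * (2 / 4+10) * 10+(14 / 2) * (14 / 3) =721 / 6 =120.17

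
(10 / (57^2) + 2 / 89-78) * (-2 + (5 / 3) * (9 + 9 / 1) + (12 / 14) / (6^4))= -477289768145 / 218605716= -2183.34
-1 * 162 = -162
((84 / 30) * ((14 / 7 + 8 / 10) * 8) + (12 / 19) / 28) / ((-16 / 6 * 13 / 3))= -1877571 / 345800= -5.43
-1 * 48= -48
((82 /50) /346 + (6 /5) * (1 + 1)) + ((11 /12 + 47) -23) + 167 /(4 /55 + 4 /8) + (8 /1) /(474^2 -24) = 318.91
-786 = -786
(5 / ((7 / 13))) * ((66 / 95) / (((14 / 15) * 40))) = 1287 / 7448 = 0.17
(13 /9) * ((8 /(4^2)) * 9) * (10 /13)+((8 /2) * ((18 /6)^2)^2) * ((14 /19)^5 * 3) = 535145423 /2476099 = 216.12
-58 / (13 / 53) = -3074 / 13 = -236.46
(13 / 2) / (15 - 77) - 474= -58789 / 124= -474.10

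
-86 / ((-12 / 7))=301 / 6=50.17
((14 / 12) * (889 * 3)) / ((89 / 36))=112014 / 89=1258.58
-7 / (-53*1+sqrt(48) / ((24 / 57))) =266*sqrt(3) / 10153+1484 / 10153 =0.19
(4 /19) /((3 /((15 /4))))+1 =24 /19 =1.26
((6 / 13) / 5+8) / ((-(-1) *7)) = 526 / 455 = 1.16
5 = 5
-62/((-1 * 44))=31/22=1.41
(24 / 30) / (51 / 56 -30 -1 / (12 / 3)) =-224 / 8215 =-0.03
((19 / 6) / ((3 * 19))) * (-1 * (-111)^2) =-1369 / 2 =-684.50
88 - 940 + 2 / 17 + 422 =-7308 / 17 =-429.88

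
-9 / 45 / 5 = -1 / 25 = -0.04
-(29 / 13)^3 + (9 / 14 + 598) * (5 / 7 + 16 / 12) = 784591085 / 645918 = 1214.69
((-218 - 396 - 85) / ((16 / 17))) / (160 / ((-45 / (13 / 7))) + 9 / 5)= 220185 / 1424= 154.62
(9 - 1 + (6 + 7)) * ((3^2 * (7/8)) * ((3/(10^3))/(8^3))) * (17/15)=22491/20480000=0.00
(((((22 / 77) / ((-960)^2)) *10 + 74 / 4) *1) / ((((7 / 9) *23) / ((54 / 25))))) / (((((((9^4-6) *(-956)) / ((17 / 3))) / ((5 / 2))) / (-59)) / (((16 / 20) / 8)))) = 17955789249 / 602661176320000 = 0.00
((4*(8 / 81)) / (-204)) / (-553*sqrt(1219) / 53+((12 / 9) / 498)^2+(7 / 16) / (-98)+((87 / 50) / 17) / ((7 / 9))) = 0.00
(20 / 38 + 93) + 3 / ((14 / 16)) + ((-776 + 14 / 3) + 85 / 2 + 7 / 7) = -503441 / 798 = -630.88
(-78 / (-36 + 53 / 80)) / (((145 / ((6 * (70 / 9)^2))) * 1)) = 4076800 / 737847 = 5.53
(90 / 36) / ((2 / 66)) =165 / 2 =82.50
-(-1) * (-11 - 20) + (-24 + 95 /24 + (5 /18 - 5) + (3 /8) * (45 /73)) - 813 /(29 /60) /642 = -118554365 /2038671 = -58.15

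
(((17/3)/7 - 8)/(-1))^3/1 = 3442951/9261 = 371.77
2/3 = 0.67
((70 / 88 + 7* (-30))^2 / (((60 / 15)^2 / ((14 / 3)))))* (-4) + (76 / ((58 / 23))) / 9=-51598419097 / 1010592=-51057.62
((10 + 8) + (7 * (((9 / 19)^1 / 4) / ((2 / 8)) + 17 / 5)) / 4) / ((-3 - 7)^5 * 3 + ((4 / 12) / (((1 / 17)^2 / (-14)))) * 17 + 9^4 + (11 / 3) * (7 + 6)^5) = 3531 / 148918390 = 0.00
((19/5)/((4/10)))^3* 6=20577/4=5144.25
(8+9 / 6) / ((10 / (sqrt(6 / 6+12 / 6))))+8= 19 *sqrt(3) / 20+8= 9.65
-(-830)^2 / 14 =-49207.14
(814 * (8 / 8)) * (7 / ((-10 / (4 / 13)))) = -11396 / 65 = -175.32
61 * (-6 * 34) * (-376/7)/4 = 1169736/7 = 167105.14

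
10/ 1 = 10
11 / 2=5.50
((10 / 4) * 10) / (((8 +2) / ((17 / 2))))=85 / 4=21.25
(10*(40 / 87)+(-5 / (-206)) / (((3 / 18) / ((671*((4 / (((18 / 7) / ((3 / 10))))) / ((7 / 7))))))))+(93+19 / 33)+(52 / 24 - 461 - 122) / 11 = 90.97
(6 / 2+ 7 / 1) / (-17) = -10 / 17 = -0.59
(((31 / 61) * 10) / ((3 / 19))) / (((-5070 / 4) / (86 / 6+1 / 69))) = -259160 / 711321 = -0.36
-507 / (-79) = 507 / 79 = 6.42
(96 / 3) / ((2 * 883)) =16 / 883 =0.02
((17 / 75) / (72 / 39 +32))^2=48841 / 1089000000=0.00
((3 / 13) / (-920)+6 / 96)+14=336369 / 23920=14.06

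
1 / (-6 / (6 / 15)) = -1 / 15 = -0.07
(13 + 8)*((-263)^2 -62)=1451247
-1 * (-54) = 54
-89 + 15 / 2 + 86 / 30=-2359 / 30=-78.63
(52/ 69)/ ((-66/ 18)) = -52/ 253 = -0.21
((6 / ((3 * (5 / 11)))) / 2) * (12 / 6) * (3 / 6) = 11 / 5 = 2.20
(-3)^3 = -27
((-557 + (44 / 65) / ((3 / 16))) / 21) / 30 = -107911 / 122850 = -0.88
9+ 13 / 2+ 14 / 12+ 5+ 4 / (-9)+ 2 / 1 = 209 / 9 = 23.22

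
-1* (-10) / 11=10 / 11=0.91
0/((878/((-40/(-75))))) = 0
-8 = -8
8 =8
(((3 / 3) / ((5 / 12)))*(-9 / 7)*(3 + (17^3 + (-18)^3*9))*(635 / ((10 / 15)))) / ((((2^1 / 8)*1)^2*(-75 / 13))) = -9694249344 / 25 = -387769973.76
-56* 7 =-392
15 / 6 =5 / 2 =2.50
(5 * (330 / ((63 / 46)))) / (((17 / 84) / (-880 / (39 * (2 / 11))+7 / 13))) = -487682800 / 663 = -735569.83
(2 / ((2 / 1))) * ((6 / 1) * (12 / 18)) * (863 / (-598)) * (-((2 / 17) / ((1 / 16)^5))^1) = 3619684352 / 5083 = 712115.75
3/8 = 0.38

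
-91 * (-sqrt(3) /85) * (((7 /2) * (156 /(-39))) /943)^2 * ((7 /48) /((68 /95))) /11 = 593047 * sqrt(3) /135692283408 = 0.00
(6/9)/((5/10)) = 4/3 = 1.33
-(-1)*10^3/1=1000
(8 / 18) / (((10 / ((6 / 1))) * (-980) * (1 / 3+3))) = -1 / 12250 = -0.00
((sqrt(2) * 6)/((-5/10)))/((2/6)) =-50.91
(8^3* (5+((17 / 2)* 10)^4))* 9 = 240540503040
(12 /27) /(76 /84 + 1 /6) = 56 /135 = 0.41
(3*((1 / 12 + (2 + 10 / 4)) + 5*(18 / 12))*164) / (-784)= -5945 / 784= -7.58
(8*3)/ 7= 24/ 7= 3.43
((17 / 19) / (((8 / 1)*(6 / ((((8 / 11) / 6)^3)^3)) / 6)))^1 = 557056 / 881818203637107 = 0.00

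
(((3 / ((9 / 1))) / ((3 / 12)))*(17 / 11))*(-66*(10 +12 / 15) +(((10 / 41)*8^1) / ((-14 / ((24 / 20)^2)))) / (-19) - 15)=-449778724 / 299915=-1499.69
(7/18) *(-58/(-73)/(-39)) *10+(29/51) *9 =2194691/435591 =5.04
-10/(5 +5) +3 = 2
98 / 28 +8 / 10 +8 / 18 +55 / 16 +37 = 32531 / 720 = 45.18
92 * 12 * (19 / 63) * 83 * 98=8124704 / 3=2708234.67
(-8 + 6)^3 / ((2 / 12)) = -48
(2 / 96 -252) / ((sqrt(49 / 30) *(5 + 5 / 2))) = -2419 *sqrt(30) / 504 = -26.29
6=6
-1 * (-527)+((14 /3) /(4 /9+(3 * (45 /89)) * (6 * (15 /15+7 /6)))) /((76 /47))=323527769 /613738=527.14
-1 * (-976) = 976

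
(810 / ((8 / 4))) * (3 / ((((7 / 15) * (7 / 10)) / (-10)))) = -1822500 / 49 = -37193.88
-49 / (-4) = 49 / 4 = 12.25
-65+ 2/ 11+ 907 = 9264/ 11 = 842.18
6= 6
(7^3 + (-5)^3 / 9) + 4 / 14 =20752 / 63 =329.40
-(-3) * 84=252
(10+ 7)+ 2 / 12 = 103 / 6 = 17.17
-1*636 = -636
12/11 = 1.09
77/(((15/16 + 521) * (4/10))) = 0.37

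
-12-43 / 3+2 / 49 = -3865 / 147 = -26.29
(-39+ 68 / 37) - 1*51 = -3262 / 37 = -88.16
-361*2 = -722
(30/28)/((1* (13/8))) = 60/91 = 0.66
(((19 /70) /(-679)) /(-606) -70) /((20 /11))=-22178448391 /576063600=-38.50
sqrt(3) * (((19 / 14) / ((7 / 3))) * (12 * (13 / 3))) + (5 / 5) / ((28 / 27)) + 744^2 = 1482 * sqrt(3) / 49 + 15499035 / 28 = 553589.35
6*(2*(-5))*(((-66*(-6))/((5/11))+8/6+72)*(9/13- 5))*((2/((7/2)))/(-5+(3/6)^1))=-3627008/117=-31000.07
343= 343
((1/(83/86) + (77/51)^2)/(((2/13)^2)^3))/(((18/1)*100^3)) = 3454996094537/248697216000000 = 0.01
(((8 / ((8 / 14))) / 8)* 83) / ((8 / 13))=7553 / 32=236.03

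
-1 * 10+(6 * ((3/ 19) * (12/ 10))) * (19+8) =1966/ 95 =20.69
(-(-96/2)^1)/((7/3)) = 144/7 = 20.57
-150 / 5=-30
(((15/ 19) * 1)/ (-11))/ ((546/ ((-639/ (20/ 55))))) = 3195/ 13832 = 0.23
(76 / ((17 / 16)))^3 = 1798045696 / 4913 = 365977.14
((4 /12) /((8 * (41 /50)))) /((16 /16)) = 25 /492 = 0.05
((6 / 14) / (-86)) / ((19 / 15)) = -45 / 11438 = -0.00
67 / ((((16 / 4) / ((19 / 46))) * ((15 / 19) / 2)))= 24187 / 1380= 17.53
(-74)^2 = 5476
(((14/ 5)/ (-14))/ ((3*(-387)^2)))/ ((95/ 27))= -1/ 7904475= -0.00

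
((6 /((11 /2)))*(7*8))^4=203928109056 /14641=13928564.24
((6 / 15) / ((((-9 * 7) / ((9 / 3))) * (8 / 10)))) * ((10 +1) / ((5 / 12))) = -0.63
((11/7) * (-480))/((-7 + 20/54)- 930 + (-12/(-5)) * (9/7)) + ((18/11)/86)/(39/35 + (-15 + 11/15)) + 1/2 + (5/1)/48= 39020926126783/27660665058576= 1.41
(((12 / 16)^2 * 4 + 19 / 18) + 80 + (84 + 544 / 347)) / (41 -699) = -2109565 / 8219736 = -0.26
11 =11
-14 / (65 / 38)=-532 / 65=-8.18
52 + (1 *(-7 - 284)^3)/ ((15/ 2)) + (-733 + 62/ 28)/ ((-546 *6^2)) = -3285570.76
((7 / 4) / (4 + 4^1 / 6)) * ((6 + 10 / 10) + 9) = 6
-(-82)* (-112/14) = -656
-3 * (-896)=2688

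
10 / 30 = 1 / 3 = 0.33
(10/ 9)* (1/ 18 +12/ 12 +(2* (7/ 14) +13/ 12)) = 565/ 162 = 3.49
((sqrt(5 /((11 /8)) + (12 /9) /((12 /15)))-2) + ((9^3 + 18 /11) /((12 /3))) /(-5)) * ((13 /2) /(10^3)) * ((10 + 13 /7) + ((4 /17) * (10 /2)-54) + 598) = -1043556241 /7480000 + 861731 * sqrt(231) /1570800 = -131.17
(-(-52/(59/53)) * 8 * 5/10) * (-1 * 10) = -1868.47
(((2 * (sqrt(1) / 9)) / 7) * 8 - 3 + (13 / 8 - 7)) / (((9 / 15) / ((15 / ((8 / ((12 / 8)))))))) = -102325 / 2688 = -38.07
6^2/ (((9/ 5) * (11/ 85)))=1700/ 11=154.55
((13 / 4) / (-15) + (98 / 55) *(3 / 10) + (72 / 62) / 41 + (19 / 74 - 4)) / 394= -527183627 / 61144505400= -0.01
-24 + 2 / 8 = -95 / 4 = -23.75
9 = 9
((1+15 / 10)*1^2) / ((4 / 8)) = 5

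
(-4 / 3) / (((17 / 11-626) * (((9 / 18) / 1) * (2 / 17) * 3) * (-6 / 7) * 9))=-2618 / 1669167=-0.00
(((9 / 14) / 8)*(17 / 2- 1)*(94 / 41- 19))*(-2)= 92475 / 4592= 20.14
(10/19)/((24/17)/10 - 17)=-850/27227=-0.03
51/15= 17/5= 3.40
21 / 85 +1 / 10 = 59 / 170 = 0.35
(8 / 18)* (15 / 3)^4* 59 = 147500 / 9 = 16388.89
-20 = -20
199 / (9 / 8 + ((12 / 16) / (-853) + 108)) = 1357976 / 744663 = 1.82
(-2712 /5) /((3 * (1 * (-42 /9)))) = 1356 /35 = 38.74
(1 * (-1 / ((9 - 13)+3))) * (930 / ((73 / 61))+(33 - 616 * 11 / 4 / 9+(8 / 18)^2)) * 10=36784690 / 5913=6220.99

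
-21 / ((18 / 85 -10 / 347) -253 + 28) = 619395 / 6630979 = 0.09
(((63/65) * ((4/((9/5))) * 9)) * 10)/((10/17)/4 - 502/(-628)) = 204.82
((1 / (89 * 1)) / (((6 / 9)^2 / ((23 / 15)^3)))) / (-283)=-12167 / 37780500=-0.00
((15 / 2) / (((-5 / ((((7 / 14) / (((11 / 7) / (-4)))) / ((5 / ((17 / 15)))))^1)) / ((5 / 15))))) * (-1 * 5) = -119 / 165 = -0.72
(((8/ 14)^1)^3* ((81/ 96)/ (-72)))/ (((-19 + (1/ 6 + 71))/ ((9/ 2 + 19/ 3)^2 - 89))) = -1021/ 858872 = -0.00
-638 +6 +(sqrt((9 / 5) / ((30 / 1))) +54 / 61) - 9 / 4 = -154541 / 244 +sqrt(6) / 10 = -633.12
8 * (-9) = -72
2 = 2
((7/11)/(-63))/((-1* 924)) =1/91476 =0.00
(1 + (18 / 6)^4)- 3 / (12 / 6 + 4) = 81.50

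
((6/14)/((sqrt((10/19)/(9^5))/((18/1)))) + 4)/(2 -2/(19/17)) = 19 + 124659 * sqrt(190)/140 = 12292.61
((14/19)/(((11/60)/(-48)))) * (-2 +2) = 0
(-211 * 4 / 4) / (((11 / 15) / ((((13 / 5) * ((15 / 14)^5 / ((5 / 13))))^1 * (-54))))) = 438672560625 / 2958032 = 148298.79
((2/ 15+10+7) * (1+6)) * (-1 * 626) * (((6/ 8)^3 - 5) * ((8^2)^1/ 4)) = 164984491/ 30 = 5499483.03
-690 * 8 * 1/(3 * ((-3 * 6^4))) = 115/243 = 0.47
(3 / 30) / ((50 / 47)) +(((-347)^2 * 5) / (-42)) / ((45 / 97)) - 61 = -2925673867 / 94500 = -30959.51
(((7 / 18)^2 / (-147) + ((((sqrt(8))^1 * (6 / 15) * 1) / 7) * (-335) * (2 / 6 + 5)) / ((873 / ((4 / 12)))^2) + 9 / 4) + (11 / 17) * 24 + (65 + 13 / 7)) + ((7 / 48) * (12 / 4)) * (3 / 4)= 157241209 / 1850688 - 4288 * sqrt(2) / 144042381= 84.96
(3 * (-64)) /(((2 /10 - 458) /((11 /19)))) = 0.24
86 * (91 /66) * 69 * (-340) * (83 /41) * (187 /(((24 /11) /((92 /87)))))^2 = -129201118170519395 /2792961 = -46259549693.15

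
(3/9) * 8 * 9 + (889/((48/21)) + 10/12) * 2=803.54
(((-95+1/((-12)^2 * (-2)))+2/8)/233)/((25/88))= -300179/209700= -1.43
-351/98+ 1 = -253/98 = -2.58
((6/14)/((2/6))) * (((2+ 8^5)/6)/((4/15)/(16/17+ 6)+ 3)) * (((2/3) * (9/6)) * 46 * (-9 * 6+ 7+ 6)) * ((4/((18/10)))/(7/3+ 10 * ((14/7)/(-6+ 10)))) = -273483673500/207053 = -1320838.98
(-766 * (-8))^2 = 37552384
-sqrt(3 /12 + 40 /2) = -9 /2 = -4.50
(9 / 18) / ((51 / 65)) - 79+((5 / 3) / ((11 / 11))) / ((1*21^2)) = -3524743 / 44982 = -78.36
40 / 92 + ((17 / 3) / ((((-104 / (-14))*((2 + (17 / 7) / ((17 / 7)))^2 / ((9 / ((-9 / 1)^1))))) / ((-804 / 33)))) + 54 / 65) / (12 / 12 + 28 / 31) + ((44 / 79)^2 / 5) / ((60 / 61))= 1650780916261 / 817473796425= 2.02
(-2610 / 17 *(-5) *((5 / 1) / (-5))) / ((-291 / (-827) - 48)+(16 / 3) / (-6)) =15.82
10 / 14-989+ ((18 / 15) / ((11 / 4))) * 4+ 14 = -374428 / 385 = -972.54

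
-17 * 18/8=-153/4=-38.25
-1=-1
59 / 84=0.70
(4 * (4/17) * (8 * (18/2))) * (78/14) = 44928/119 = 377.55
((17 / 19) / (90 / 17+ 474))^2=83521 / 23966755344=0.00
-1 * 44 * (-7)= 308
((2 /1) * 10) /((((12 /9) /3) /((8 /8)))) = 45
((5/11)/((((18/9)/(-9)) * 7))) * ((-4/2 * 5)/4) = 225/308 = 0.73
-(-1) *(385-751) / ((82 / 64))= -285.66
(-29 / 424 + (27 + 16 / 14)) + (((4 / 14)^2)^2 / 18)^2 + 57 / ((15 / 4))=42838757669399 / 989931627720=43.27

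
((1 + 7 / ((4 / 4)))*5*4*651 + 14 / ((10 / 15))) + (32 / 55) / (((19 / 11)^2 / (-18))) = 188040369 / 1805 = 104177.49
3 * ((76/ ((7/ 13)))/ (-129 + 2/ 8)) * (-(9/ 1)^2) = 960336/ 3605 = 266.39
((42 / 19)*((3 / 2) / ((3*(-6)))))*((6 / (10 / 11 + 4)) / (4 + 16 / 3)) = -11 / 456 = -0.02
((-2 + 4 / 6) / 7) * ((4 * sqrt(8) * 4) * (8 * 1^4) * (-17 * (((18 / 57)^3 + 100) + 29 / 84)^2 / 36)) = 909735547742934800 * sqrt(2) / 3921227135469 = 328101.46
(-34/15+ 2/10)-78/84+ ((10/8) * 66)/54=-1.47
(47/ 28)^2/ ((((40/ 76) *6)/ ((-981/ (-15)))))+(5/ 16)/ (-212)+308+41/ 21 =2295561713/ 6232800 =368.30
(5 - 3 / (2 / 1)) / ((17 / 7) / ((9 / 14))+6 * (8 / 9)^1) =63 / 164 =0.38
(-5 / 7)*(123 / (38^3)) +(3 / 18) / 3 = 186517 / 3456936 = 0.05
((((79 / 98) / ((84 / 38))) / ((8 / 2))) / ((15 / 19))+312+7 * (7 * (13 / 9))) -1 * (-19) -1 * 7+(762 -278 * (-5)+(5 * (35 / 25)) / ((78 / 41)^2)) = 106378469891 / 41736240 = 2548.83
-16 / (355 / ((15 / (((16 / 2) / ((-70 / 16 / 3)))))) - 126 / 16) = 4480 / 38557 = 0.12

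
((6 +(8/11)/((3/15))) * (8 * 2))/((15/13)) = 22048/165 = 133.62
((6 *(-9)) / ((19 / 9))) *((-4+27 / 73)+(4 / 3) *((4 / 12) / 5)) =628182 / 6935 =90.58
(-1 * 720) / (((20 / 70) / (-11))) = 27720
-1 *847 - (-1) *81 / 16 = -13471 / 16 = -841.94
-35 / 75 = -0.47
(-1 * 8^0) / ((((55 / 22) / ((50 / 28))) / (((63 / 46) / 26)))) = -45 / 1196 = -0.04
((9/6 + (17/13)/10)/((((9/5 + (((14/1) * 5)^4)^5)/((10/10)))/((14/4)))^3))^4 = 42661880341810031640625/118900321791336383605697929048750730331489667046507335090126570323575903925898321864308097792502285302179600072903545952056284177777775548627114036904000419909138098531497594347479612502689135288354454081358908421820019372841971786005632512236100583587015049315583176747474526088160534075669159112641548628574105897348718223285548358766517475187384118213845343686714485741663806034743879499828494406976643611914312180913088987183637476864002065016317807063296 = 0.00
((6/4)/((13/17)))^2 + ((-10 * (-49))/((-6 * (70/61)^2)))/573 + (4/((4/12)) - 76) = -175063667/2905110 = -60.26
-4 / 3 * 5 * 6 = -40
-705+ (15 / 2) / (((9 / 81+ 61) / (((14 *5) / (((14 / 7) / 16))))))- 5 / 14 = -98041 / 154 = -636.63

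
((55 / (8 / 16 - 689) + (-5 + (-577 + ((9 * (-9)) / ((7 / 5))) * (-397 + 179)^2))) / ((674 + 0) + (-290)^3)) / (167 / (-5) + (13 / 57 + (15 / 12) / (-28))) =-20146864782080 / 5934476080003041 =-0.00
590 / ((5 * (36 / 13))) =767 / 18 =42.61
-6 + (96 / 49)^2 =-5190 / 2401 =-2.16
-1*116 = -116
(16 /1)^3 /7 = 585.14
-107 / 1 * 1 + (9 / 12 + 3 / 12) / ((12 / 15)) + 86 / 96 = -5033 / 48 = -104.85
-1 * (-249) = 249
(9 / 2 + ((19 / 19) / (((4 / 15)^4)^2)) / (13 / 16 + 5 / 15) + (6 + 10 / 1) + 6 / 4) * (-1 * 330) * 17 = -392375029785 / 2048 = -191589370.01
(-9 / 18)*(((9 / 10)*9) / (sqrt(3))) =-27*sqrt(3) / 20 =-2.34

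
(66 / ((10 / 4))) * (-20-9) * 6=-22968 / 5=-4593.60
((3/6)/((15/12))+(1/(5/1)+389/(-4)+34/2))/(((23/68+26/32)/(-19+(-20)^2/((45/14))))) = -7298.51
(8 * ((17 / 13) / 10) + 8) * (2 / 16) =147 / 130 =1.13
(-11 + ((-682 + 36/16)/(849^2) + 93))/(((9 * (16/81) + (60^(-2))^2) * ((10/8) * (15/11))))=49931905900800/1845250640089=27.06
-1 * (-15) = 15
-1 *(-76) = 76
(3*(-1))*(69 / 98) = -207 / 98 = -2.11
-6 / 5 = -1.20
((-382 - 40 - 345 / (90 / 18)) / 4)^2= 241081 / 16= 15067.56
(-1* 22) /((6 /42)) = -154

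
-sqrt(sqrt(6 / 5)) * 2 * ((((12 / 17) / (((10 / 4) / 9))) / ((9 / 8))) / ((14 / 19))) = -3648 * 5^(3 / 4) * 6^(1 / 4) / 2975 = -6.42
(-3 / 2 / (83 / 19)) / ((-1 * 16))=57 / 2656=0.02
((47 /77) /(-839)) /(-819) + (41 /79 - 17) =-16.48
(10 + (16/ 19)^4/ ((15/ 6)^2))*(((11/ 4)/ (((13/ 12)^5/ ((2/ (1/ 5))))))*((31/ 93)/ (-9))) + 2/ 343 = -43885651065782/ 6383398208915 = -6.87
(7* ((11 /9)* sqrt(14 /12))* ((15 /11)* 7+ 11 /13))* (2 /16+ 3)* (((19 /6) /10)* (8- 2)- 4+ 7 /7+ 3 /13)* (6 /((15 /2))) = -208.68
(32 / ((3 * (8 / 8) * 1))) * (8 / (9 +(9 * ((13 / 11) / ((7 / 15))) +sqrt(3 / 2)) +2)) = 102581248 / 40569063-1517824 * sqrt(6) / 40569063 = 2.44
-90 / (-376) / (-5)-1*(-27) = 5067 / 188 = 26.95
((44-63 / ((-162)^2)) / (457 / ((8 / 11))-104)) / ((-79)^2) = 256594 / 19085945355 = 0.00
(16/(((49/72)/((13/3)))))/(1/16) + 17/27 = 2157377/1323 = 1630.67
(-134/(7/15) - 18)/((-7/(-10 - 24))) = -72624/49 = -1482.12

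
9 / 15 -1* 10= -47 / 5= -9.40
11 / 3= 3.67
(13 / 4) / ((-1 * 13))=-1 / 4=-0.25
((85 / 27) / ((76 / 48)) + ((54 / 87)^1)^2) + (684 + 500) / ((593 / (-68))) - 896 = -1029.40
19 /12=1.58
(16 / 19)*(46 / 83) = 736 / 1577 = 0.47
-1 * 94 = -94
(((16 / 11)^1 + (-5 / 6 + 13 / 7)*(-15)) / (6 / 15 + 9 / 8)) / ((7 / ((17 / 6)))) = -363970 / 98637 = -3.69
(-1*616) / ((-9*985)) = 616 / 8865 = 0.07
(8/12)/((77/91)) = 0.79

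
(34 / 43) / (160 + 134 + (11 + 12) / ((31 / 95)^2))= 32674 / 21074687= 0.00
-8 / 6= -4 / 3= -1.33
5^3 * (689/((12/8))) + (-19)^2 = 57777.67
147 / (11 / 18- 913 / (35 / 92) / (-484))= 1018710 / 38597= 26.39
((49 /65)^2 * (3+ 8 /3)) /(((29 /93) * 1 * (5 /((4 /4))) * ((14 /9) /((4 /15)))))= 1084566 /3063125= 0.35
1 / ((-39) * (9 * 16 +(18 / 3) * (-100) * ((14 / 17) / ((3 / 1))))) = 17 / 13728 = 0.00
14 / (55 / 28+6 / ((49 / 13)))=2744 / 697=3.94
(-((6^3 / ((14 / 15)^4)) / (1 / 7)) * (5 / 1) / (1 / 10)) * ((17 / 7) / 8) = -580921875 / 19208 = -30243.75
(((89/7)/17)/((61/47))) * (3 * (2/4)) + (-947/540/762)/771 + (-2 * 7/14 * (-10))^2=100.86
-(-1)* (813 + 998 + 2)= 1813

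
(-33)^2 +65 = 1154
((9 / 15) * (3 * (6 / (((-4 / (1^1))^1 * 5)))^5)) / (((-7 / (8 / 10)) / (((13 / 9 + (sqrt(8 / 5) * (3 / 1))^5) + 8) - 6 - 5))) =-243 / 312500 + 8503056 * sqrt(10) / 68359375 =0.39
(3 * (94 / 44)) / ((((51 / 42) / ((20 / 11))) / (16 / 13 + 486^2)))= 60612933360 / 26741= 2266666.67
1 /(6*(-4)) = -1 /24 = -0.04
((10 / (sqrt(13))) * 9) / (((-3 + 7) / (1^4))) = 45 * sqrt(13) / 26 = 6.24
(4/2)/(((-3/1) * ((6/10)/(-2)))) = 20/9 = 2.22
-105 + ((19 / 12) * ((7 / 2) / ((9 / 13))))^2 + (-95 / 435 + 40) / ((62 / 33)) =-828465373 / 41943744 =-19.75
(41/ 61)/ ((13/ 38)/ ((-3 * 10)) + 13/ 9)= 140220/ 298961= 0.47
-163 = -163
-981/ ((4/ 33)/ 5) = -161865/ 4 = -40466.25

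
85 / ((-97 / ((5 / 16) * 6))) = -1275 / 776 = -1.64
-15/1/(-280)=3/56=0.05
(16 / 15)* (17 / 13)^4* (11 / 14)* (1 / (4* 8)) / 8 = 918731 / 95964960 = 0.01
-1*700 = -700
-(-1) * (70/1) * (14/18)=490/9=54.44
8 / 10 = 4 / 5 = 0.80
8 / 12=2 / 3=0.67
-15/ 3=-5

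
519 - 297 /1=222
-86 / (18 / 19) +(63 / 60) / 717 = -3905197 / 43020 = -90.78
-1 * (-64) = 64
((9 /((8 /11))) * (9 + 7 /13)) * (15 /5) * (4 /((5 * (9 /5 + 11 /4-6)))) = -73656 /377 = -195.37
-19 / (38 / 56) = -28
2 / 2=1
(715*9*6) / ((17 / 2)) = 77220 / 17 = 4542.35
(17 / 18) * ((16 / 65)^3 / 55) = 34816 / 135939375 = 0.00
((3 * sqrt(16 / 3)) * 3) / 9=4 * sqrt(3) / 3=2.31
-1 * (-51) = 51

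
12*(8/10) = 48/5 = 9.60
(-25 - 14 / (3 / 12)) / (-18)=9 / 2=4.50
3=3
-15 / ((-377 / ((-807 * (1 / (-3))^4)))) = -0.40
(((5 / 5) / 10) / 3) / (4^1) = 1 / 120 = 0.01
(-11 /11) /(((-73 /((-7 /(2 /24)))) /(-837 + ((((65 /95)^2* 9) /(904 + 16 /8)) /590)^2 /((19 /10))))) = 138175379703782464491 /143465931592087870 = 963.12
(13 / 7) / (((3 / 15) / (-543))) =-35295 / 7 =-5042.14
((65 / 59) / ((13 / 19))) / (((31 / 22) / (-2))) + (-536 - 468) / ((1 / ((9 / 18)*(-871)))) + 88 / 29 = 23191792654 / 53041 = 437242.75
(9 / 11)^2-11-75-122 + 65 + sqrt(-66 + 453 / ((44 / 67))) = -17222 / 121 + sqrt(301917) / 22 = -117.35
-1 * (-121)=121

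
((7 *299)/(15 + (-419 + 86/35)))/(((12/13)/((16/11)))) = -1904630/231891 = -8.21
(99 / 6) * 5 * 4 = 330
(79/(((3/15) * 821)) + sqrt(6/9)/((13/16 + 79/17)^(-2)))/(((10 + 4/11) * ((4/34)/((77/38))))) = 5687605/7113144 + 207536175 * sqrt(6)/12568576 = 41.25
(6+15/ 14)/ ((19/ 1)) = 99/ 266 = 0.37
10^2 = 100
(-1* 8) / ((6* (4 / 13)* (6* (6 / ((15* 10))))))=-18.06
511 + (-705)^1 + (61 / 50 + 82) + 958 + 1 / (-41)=1736751 / 2050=847.20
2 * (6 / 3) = 4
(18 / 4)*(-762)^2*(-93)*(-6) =1457997084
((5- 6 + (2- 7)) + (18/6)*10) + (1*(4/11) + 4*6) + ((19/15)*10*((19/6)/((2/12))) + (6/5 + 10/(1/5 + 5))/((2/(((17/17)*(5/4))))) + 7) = 1022675/3432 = 297.98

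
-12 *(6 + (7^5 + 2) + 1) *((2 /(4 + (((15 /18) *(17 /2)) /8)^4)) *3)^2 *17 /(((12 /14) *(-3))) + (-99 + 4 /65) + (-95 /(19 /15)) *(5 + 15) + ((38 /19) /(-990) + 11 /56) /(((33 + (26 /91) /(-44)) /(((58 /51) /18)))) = 8549254113946093405525359917269 /3793350532378186448133660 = 2253747.46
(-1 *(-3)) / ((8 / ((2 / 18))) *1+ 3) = 1 / 25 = 0.04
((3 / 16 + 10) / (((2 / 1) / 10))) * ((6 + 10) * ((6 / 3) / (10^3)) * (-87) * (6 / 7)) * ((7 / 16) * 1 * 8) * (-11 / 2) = 467973 / 200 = 2339.86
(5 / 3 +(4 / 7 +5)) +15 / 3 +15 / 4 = 1343 / 84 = 15.99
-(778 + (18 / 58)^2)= -654379 / 841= -778.10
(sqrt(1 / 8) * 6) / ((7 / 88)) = 132 * sqrt(2) / 7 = 26.67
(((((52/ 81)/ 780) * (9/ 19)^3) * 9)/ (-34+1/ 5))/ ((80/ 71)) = -1917/ 92733680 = -0.00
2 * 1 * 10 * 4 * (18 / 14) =102.86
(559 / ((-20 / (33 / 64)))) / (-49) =18447 / 62720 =0.29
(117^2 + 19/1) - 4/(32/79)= 109585/8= 13698.12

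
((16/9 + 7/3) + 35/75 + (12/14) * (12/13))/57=21986/233415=0.09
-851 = -851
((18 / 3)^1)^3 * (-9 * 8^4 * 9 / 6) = -11943936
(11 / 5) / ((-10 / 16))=-88 / 25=-3.52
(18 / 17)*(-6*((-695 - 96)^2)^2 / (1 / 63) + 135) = -2663607560427414 / 17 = -156682797672200.82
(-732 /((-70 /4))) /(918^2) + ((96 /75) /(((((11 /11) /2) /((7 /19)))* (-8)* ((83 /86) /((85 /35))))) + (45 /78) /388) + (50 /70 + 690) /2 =67464621135799663 /195514482126600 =345.06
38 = 38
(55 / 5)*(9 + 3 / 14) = 101.36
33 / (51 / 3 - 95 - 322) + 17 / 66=0.18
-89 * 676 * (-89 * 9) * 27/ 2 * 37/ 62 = 12035793159/ 31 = 388251392.23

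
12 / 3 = 4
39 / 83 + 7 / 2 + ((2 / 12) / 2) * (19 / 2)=9485 / 1992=4.76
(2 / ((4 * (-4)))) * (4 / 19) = -1 / 38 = -0.03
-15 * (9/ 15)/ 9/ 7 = -0.14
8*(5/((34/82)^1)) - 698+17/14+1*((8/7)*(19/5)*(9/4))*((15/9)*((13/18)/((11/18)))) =-1521237/2618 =-581.07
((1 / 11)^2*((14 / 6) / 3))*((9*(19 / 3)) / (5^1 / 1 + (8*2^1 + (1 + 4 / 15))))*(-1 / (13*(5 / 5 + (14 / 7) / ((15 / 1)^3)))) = -2244375 / 1774215014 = -0.00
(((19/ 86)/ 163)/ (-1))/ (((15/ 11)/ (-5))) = 209/ 42054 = 0.00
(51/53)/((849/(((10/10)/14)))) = 17/209986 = 0.00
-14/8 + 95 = 373/4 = 93.25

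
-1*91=-91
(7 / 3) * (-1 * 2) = -14 / 3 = -4.67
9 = 9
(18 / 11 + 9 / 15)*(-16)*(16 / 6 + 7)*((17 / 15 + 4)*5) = -133168 / 15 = -8877.87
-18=-18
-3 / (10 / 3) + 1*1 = 0.10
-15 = -15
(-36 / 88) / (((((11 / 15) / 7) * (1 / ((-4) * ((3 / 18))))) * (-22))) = -315 / 2662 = -0.12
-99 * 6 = -594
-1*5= -5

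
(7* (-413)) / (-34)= 2891 / 34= 85.03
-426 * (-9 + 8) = 426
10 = 10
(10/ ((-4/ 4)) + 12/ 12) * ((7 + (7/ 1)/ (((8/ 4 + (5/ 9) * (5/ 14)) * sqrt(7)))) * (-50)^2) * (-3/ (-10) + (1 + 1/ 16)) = -858375/ 4- 7725375 * sqrt(7)/ 554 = -251488.01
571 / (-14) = -40.79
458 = 458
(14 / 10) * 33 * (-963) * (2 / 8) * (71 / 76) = -15794163 / 1520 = -10390.90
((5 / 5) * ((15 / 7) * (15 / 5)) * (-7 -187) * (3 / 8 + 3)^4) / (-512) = 2319739965 / 7340032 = 316.04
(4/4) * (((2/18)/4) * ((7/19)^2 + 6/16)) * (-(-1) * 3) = 1475/34656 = 0.04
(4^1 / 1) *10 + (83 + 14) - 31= 106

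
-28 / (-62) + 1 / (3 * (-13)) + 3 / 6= 2239 / 2418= 0.93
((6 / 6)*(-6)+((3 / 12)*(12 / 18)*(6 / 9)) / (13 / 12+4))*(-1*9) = 3282 / 61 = 53.80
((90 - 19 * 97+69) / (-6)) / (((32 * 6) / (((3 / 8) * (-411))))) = -57677 / 256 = -225.30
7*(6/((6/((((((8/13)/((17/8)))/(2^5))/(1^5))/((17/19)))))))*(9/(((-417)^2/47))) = 12502/72588997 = 0.00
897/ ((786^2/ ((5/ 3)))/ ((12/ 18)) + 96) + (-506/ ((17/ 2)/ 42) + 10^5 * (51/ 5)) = 1017499.77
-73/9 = -8.11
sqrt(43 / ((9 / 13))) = sqrt(559) / 3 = 7.88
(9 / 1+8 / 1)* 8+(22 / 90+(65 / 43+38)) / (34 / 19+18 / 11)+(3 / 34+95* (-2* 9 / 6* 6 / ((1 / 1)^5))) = -18398367653 / 11776410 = -1562.31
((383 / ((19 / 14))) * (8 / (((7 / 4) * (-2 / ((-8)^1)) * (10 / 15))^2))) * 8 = 28237824 / 133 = 212314.47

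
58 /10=29 /5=5.80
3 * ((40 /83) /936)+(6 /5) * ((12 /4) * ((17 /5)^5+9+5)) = 85278603587 /50578125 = 1686.08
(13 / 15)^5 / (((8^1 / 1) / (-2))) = -371293 / 3037500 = -0.12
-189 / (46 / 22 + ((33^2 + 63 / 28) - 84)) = -8316 / 44411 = -0.19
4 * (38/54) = 76/27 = 2.81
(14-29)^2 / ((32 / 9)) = 2025 / 32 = 63.28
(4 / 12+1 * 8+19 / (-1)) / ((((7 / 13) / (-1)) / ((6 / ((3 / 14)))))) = 554.67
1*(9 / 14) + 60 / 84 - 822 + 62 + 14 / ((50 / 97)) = -256019 / 350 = -731.48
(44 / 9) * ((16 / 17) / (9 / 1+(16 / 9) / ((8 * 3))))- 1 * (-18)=77082 / 4165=18.51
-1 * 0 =0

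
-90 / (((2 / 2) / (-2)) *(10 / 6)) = 108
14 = 14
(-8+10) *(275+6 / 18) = 1652 / 3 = 550.67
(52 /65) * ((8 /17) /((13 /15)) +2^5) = 28768 /1105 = 26.03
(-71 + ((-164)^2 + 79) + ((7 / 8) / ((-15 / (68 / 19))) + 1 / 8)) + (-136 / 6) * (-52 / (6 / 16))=205521667 / 6840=30047.03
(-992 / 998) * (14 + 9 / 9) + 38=11522 / 499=23.09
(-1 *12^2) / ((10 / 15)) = -216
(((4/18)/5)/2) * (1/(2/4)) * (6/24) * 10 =1/9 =0.11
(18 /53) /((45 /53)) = 2 /5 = 0.40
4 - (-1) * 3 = 7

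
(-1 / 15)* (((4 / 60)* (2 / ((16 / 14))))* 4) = -7 / 225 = -0.03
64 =64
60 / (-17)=-60 / 17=-3.53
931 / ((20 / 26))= 12103 / 10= 1210.30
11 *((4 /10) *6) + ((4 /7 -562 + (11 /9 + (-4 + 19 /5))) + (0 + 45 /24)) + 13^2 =-915091 /2520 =-363.13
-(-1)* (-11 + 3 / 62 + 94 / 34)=-8629 / 1054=-8.19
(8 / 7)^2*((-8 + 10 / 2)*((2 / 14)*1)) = -192 / 343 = -0.56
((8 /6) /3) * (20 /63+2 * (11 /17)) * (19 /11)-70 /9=-693494 /106029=-6.54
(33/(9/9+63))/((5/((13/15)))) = 143/1600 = 0.09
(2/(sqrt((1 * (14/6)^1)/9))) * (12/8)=9 * sqrt(21)/7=5.89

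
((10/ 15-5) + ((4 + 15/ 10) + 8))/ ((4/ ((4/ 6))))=55/ 36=1.53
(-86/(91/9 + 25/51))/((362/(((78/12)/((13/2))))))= -6579/293582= -0.02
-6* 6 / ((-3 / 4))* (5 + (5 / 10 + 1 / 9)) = 269.33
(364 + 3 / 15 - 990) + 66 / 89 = -278151 / 445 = -625.06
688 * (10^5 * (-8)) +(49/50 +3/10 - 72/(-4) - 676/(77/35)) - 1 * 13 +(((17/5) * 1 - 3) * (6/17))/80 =-10292485628531/18700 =-550400300.99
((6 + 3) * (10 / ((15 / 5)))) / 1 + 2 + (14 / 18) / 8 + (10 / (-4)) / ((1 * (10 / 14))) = 28.60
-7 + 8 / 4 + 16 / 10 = -17 / 5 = -3.40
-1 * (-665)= 665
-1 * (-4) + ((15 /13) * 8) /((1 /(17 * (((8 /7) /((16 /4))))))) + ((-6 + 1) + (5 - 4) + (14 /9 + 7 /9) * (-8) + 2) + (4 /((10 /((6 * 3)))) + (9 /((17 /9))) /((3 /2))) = 894436 /23205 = 38.54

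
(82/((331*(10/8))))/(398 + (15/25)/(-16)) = 5248/10538047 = 0.00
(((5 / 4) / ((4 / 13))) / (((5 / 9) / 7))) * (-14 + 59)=36855 / 16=2303.44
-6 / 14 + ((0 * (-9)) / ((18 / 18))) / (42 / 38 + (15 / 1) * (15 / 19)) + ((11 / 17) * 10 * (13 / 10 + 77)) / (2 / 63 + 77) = 3550830 / 577507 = 6.15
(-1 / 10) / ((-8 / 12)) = 3 / 20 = 0.15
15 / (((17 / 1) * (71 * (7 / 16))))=240 / 8449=0.03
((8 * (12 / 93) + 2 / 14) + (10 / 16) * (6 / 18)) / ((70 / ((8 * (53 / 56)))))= 76373 / 510384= 0.15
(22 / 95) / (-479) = -22 / 45505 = -0.00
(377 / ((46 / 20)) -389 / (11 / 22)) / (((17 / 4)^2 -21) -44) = 225984 / 17273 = 13.08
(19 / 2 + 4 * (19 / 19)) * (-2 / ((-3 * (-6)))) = -3 / 2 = -1.50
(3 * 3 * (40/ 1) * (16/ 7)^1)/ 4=205.71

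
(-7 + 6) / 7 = -1 / 7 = -0.14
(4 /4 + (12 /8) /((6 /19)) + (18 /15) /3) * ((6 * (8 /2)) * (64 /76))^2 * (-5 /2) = -2267136 /361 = -6280.16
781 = 781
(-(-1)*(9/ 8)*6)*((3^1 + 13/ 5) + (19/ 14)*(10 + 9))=59319/ 280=211.85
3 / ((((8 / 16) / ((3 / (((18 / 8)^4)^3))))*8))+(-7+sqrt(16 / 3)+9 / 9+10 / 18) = -170848241345 / 31381059609+4*sqrt(3) / 3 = -3.13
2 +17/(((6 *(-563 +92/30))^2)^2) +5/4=258769846780983477/79621491317222416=3.25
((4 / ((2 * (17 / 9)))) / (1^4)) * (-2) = -36 / 17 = -2.12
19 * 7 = 133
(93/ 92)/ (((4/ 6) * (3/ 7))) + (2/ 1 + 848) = 157051/ 184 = 853.54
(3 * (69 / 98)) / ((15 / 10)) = 69 / 49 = 1.41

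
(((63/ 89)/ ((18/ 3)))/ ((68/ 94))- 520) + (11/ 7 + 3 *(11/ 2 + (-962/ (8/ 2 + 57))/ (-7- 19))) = -1291961969/ 2584204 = -499.95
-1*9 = -9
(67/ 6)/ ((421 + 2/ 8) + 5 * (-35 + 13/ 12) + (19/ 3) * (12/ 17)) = 0.04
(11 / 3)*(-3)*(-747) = 8217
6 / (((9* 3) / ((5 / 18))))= 5 / 81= 0.06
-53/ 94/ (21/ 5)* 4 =-530/ 987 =-0.54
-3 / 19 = -0.16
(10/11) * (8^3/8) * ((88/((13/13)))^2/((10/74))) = 3334144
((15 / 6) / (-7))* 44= -110 / 7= -15.71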